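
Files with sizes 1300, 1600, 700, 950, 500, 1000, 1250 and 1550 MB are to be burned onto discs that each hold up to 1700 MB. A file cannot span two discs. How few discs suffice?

6

Total = 1600 + 1550 + 1300 + 1250 + 1000 + 950 + 700 + 500 = 8850 MB.
Lower bound: ⌈8850/1700⌉ = 6 discs.
A packing using 6 discs:
  disc 1: 1600 = 1600
  disc 2: 1550 = 1550
  disc 3: 1300 = 1300
  disc 4: 1250 = 1250
  disc 5: 1000 + 700 = 1700
  disc 6: 950 + 500 = 1450
This matches the lower bound, so 6 is optimal.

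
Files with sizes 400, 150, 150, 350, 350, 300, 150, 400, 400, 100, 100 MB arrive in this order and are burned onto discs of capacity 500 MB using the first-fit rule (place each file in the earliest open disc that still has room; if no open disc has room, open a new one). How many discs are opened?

7

  400 → disc 1 (new)  [load 400/500]
  150 → disc 2 (new)  [load 150/500]
  150 → disc 2  [load 300/500]
  350 → disc 3 (new)  [load 350/500]
  350 → disc 4 (new)  [load 350/500]
  300 → disc 5 (new)  [load 300/500]
  150 → disc 2  [load 450/500]
  400 → disc 6 (new)  [load 400/500]
  400 → disc 7 (new)  [load 400/500]
  100 → disc 1  [load 500/500]
  100 → disc 3  [load 450/500]
7 discs opened.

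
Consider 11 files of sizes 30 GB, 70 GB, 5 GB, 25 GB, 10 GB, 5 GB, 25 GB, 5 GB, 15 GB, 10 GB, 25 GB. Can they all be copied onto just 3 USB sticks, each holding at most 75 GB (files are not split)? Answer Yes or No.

Yes

A valid assignment using 3 USB sticks:
  USB stick 1: 70 + 5 = 75
  USB stick 2: 30 + 25 + 15 + 5 = 75
  USB stick 3: 25 + 25 + 10 + 10 + 5 = 75
Every load is within 75 GB, so 3 USB sticks suffice.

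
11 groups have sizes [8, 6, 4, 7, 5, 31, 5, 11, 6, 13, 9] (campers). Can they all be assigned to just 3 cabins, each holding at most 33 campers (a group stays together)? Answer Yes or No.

No

Total = 105 campers; ⌈105/33⌉ = 4.
At least 4 cabins are required, but only 3 are allowed.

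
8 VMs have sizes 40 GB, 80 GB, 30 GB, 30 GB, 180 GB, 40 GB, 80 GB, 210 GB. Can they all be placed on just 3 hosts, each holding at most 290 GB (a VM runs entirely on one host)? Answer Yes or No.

Yes

A valid assignment using 3 hosts:
  host 1: 210 + 80 = 290
  host 2: 180 + 80 + 30 = 290
  host 3: 40 + 40 + 30 = 110
Every load is within 290 GB, so 3 hosts suffice.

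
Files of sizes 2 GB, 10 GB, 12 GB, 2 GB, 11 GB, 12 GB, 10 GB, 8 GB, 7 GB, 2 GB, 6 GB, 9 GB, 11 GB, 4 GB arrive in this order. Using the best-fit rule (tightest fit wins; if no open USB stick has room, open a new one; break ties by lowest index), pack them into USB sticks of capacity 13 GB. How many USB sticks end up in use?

  2 → USB stick 1 (new)  [load 2/13]
  10 → USB stick 1  [load 12/13]
  12 → USB stick 2 (new)  [load 12/13]
  2 → USB stick 3 (new)  [load 2/13]
  11 → USB stick 3  [load 13/13]
  12 → USB stick 4 (new)  [load 12/13]
  10 → USB stick 5 (new)  [load 10/13]
  8 → USB stick 6 (new)  [load 8/13]
  7 → USB stick 7 (new)  [load 7/13]
  2 → USB stick 5  [load 12/13]
  6 → USB stick 7  [load 13/13]
  9 → USB stick 8 (new)  [load 9/13]
  11 → USB stick 9 (new)  [load 11/13]
  4 → USB stick 8  [load 13/13]
9 USB sticks opened.

9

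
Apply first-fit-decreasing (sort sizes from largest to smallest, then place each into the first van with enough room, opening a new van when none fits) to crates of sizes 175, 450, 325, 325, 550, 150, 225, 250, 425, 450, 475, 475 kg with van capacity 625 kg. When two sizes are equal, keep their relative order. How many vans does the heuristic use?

Sorted descending: 550, 475, 475, 450, 450, 425, 325, 325, 250, 225, 175, 150.
  550 → van 1 (new)  [load 550/625]
  475 → van 2 (new)  [load 475/625]
  475 → van 3 (new)  [load 475/625]
  450 → van 4 (new)  [load 450/625]
  450 → van 5 (new)  [load 450/625]
  425 → van 6 (new)  [load 425/625]
  325 → van 7 (new)  [load 325/625]
  325 → van 8 (new)  [load 325/625]
  250 → van 7  [load 575/625]
  225 → van 8  [load 550/625]
  175 → van 4  [load 625/625]
  150 → van 2  [load 625/625]
8 vans opened.

8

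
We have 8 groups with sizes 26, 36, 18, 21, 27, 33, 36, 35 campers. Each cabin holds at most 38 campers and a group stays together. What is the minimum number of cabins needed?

8

Total = 36 + 36 + 35 + 33 + 27 + 26 + 21 + 18 = 232 campers.
Lower bound: ⌈232/38⌉ = 7 cabins.
A packing using 8 cabins:
  cabin 1: 36 = 36
  cabin 2: 36 = 36
  cabin 3: 35 = 35
  cabin 4: 33 = 33
  cabin 5: 27 = 27
  cabin 6: 26 = 26
  cabin 7: 21 = 21
  cabin 8: 18 = 18
No arrangement into 7 cabins stays within capacity, so 8 is optimal.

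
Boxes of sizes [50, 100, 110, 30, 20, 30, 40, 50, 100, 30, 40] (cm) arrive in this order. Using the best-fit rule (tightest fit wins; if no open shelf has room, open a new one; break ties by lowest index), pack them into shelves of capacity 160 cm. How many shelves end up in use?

  50 → shelf 1 (new)  [load 50/160]
  100 → shelf 1  [load 150/160]
  110 → shelf 2 (new)  [load 110/160]
  30 → shelf 2  [load 140/160]
  20 → shelf 2  [load 160/160]
  30 → shelf 3 (new)  [load 30/160]
  40 → shelf 3  [load 70/160]
  50 → shelf 3  [load 120/160]
  100 → shelf 4 (new)  [load 100/160]
  30 → shelf 3  [load 150/160]
  40 → shelf 4  [load 140/160]
4 shelves opened.

4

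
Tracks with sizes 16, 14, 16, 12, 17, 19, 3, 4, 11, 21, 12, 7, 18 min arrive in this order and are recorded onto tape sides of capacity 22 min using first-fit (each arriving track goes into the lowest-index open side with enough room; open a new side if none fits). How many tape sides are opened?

10

  16 → side 1 (new)  [load 16/22]
  14 → side 2 (new)  [load 14/22]
  16 → side 3 (new)  [load 16/22]
  12 → side 4 (new)  [load 12/22]
  17 → side 5 (new)  [load 17/22]
  19 → side 6 (new)  [load 19/22]
  3 → side 1  [load 19/22]
  4 → side 2  [load 18/22]
  11 → side 7 (new)  [load 11/22]
  21 → side 8 (new)  [load 21/22]
  12 → side 9 (new)  [load 12/22]
  7 → side 4  [load 19/22]
  18 → side 10 (new)  [load 18/22]
10 tape sides opened.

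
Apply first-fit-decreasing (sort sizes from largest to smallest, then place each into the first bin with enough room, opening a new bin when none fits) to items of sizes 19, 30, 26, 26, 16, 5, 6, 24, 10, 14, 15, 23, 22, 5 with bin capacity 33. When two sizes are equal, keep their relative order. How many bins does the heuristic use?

8

Sorted descending: 30, 26, 26, 24, 23, 22, 19, 16, 15, 14, 10, 6, 5, 5.
  30 → bin 1 (new)  [load 30/33]
  26 → bin 2 (new)  [load 26/33]
  26 → bin 3 (new)  [load 26/33]
  24 → bin 4 (new)  [load 24/33]
  23 → bin 5 (new)  [load 23/33]
  22 → bin 6 (new)  [load 22/33]
  19 → bin 7 (new)  [load 19/33]
  16 → bin 8 (new)  [load 16/33]
  15 → bin 8  [load 31/33]
  14 → bin 7  [load 33/33]
  10 → bin 5  [load 33/33]
  6 → bin 2  [load 32/33]
  5 → bin 3  [load 31/33]
  5 → bin 4  [load 29/33]
8 bins opened.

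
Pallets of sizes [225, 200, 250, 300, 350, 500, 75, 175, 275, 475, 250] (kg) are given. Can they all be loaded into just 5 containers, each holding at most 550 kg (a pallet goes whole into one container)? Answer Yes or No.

No

Total = 3075 kg; ⌈3075/550⌉ = 6.
At least 6 containers are required, but only 5 are allowed.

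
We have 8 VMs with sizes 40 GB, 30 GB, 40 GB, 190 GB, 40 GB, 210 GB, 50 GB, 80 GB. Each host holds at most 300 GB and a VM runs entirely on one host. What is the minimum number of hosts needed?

Total = 210 + 190 + 80 + 50 + 40 + 40 + 40 + 30 = 680 GB.
Lower bound: ⌈680/300⌉ = 3 hosts.
A packing using 3 hosts:
  host 1: 210 + 80 = 290
  host 2: 190 + 50 + 40 = 280
  host 3: 40 + 40 + 30 = 110
This matches the lower bound, so 3 is optimal.

3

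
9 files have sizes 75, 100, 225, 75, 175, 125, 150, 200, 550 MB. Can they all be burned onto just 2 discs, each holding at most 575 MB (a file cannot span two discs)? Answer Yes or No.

No

Total = 1675 MB; ⌈1675/575⌉ = 3.
At least 3 discs are required, but only 2 are allowed.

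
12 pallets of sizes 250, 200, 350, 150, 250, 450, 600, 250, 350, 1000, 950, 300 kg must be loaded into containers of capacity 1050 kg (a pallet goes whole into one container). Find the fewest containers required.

Total = 1000 + 950 + 600 + 450 + 350 + 350 + 300 + 250 + 250 + 250 + 200 + 150 = 5100 kg.
Lower bound: ⌈5100/1050⌉ = 5 containers.
A packing using 5 containers:
  container 1: 1000 = 1000
  container 2: 950 = 950
  container 3: 600 + 450 = 1050
  container 4: 350 + 350 + 200 + 150 = 1050
  container 5: 300 + 250 + 250 + 250 = 1050
This matches the lower bound, so 5 is optimal.

5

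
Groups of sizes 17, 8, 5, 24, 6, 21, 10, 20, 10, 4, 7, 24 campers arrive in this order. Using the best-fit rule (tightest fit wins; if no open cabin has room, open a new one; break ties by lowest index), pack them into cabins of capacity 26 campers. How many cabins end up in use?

  17 → cabin 1 (new)  [load 17/26]
  8 → cabin 1  [load 25/26]
  5 → cabin 2 (new)  [load 5/26]
  24 → cabin 3 (new)  [load 24/26]
  6 → cabin 2  [load 11/26]
  21 → cabin 4 (new)  [load 21/26]
  10 → cabin 2  [load 21/26]
  20 → cabin 5 (new)  [load 20/26]
  10 → cabin 6 (new)  [load 10/26]
  4 → cabin 2  [load 25/26]
  7 → cabin 6  [load 17/26]
  24 → cabin 7 (new)  [load 24/26]
7 cabins opened.

7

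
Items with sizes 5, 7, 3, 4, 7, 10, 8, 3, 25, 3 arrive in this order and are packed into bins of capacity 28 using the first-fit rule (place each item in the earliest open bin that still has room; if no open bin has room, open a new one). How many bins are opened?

3

  5 → bin 1 (new)  [load 5/28]
  7 → bin 1  [load 12/28]
  3 → bin 1  [load 15/28]
  4 → bin 1  [load 19/28]
  7 → bin 1  [load 26/28]
  10 → bin 2 (new)  [load 10/28]
  8 → bin 2  [load 18/28]
  3 → bin 2  [load 21/28]
  25 → bin 3 (new)  [load 25/28]
  3 → bin 2  [load 24/28]
3 bins opened.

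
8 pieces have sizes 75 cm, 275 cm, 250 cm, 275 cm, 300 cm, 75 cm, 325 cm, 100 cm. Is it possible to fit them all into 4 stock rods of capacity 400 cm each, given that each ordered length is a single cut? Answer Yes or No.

No

Total = 1675 cm; ⌈1675/400⌉ = 5.
At least 5 stock rods are required, but only 4 are allowed.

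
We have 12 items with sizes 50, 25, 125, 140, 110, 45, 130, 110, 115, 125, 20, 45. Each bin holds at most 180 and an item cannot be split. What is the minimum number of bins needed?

7

Total = 140 + 130 + 125 + 125 + 115 + 110 + 110 + 50 + 45 + 45 + 25 + 20 = 1040.
Lower bound: ⌈1040/180⌉ = 6 bins.
Also, 7 items each exceed 90, and no two of those can share a bin, so at least 7 bins are needed.
A packing using 7 bins:
  bin 1: 140 + 25 = 165
  bin 2: 130 + 50 = 180
  bin 3: 125 + 45 = 170
  bin 4: 125 + 45 = 170
  bin 5: 115 + 20 = 135
  bin 6: 110 = 110
  bin 7: 110 = 110
This matches the lower bound, so 7 is optimal.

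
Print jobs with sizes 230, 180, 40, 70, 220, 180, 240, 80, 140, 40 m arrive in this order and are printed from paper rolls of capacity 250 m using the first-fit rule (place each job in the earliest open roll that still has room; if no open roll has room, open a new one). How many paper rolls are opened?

  230 → roll 1 (new)  [load 230/250]
  180 → roll 2 (new)  [load 180/250]
  40 → roll 2  [load 220/250]
  70 → roll 3 (new)  [load 70/250]
  220 → roll 4 (new)  [load 220/250]
  180 → roll 3  [load 250/250]
  240 → roll 5 (new)  [load 240/250]
  80 → roll 6 (new)  [load 80/250]
  140 → roll 6  [load 220/250]
  40 → roll 7 (new)  [load 40/250]
7 paper rolls opened.

7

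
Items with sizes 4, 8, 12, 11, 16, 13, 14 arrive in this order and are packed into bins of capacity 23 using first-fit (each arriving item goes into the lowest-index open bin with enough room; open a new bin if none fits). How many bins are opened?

5

  4 → bin 1 (new)  [load 4/23]
  8 → bin 1  [load 12/23]
  12 → bin 2 (new)  [load 12/23]
  11 → bin 1  [load 23/23]
  16 → bin 3 (new)  [load 16/23]
  13 → bin 4 (new)  [load 13/23]
  14 → bin 5 (new)  [load 14/23]
5 bins opened.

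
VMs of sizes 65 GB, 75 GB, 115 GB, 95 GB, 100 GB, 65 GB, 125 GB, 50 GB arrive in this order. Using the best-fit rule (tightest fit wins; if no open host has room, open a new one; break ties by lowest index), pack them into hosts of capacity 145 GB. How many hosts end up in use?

  65 → host 1 (new)  [load 65/145]
  75 → host 1  [load 140/145]
  115 → host 2 (new)  [load 115/145]
  95 → host 3 (new)  [load 95/145]
  100 → host 4 (new)  [load 100/145]
  65 → host 5 (new)  [load 65/145]
  125 → host 6 (new)  [load 125/145]
  50 → host 3  [load 145/145]
6 hosts opened.

6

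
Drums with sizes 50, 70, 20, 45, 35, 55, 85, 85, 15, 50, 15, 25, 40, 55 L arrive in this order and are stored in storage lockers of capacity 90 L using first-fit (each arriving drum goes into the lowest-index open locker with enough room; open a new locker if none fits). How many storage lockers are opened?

  50 → locker 1 (new)  [load 50/90]
  70 → locker 2 (new)  [load 70/90]
  20 → locker 1  [load 70/90]
  45 → locker 3 (new)  [load 45/90]
  35 → locker 3  [load 80/90]
  55 → locker 4 (new)  [load 55/90]
  85 → locker 5 (new)  [load 85/90]
  85 → locker 6 (new)  [load 85/90]
  15 → locker 1  [load 85/90]
  50 → locker 7 (new)  [load 50/90]
  15 → locker 2  [load 85/90]
  25 → locker 4  [load 80/90]
  40 → locker 7  [load 90/90]
  55 → locker 8 (new)  [load 55/90]
8 storage lockers opened.

8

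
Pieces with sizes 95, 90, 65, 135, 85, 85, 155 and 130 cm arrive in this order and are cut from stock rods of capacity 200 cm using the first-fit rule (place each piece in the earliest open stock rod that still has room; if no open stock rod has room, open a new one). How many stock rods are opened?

  95 → stock rod 1 (new)  [load 95/200]
  90 → stock rod 1  [load 185/200]
  65 → stock rod 2 (new)  [load 65/200]
  135 → stock rod 2  [load 200/200]
  85 → stock rod 3 (new)  [load 85/200]
  85 → stock rod 3  [load 170/200]
  155 → stock rod 4 (new)  [load 155/200]
  130 → stock rod 5 (new)  [load 130/200]
5 stock rods opened.

5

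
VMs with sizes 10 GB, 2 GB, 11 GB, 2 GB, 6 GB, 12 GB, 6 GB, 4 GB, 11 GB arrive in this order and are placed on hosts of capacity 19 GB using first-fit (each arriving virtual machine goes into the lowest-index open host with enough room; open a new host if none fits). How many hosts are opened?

4

  10 → host 1 (new)  [load 10/19]
  2 → host 1  [load 12/19]
  11 → host 2 (new)  [load 11/19]
  2 → host 1  [load 14/19]
  6 → host 2  [load 17/19]
  12 → host 3 (new)  [load 12/19]
  6 → host 3  [load 18/19]
  4 → host 1  [load 18/19]
  11 → host 4 (new)  [load 11/19]
4 hosts opened.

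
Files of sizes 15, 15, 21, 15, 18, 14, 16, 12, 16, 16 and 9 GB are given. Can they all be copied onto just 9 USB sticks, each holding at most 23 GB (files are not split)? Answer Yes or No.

Total = 167 GB; ⌈167/23⌉ = 8.
10 files each exceed half the capacity and cannot share a USB stick, forcing at least 10 USB sticks.
At least 10 USB sticks are required, but only 9 are allowed.

No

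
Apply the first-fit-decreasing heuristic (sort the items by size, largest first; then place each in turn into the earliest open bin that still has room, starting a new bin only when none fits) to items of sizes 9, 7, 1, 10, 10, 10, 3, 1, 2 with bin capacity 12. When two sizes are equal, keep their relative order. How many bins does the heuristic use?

Sorted descending: 10, 10, 10, 9, 7, 3, 2, 1, 1.
  10 → bin 1 (new)  [load 10/12]
  10 → bin 2 (new)  [load 10/12]
  10 → bin 3 (new)  [load 10/12]
  9 → bin 4 (new)  [load 9/12]
  7 → bin 5 (new)  [load 7/12]
  3 → bin 4  [load 12/12]
  2 → bin 1  [load 12/12]
  1 → bin 2  [load 11/12]
  1 → bin 2  [load 12/12]
5 bins opened.

5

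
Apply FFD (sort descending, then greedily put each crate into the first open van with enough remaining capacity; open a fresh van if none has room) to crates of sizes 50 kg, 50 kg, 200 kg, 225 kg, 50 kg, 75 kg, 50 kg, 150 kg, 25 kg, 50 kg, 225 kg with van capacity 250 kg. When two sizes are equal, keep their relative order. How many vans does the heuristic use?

5

Sorted descending: 225, 225, 200, 150, 75, 50, 50, 50, 50, 50, 25.
  225 → van 1 (new)  [load 225/250]
  225 → van 2 (new)  [load 225/250]
  200 → van 3 (new)  [load 200/250]
  150 → van 4 (new)  [load 150/250]
  75 → van 4  [load 225/250]
  50 → van 3  [load 250/250]
  50 → van 5 (new)  [load 50/250]
  50 → van 5  [load 100/250]
  50 → van 5  [load 150/250]
  50 → van 5  [load 200/250]
  25 → van 1  [load 250/250]
5 vans opened.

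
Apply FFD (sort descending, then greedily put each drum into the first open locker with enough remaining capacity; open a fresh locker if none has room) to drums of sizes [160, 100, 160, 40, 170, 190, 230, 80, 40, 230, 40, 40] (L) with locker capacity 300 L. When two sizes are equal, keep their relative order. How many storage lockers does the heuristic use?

Sorted descending: 230, 230, 190, 170, 160, 160, 100, 80, 40, 40, 40, 40.
  230 → locker 1 (new)  [load 230/300]
  230 → locker 2 (new)  [load 230/300]
  190 → locker 3 (new)  [load 190/300]
  170 → locker 4 (new)  [load 170/300]
  160 → locker 5 (new)  [load 160/300]
  160 → locker 6 (new)  [load 160/300]
  100 → locker 3  [load 290/300]
  80 → locker 4  [load 250/300]
  40 → locker 1  [load 270/300]
  40 → locker 2  [load 270/300]
  40 → locker 4  [load 290/300]
  40 → locker 5  [load 200/300]
6 storage lockers opened.

6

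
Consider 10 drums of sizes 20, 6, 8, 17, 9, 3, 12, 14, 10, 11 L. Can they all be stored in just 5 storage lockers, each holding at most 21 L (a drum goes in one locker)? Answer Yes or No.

Total = 110 L; ⌈110/21⌉ = 6.
At least 6 storage lockers are required, but only 5 are allowed.

No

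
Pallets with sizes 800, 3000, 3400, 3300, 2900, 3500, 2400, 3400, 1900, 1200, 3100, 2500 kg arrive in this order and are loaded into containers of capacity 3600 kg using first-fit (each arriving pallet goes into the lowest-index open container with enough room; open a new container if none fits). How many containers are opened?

  800 → container 1 (new)  [load 800/3600]
  3000 → container 2 (new)  [load 3000/3600]
  3400 → container 3 (new)  [load 3400/3600]
  3300 → container 4 (new)  [load 3300/3600]
  2900 → container 5 (new)  [load 2900/3600]
  3500 → container 6 (new)  [load 3500/3600]
  2400 → container 1  [load 3200/3600]
  3400 → container 7 (new)  [load 3400/3600]
  1900 → container 8 (new)  [load 1900/3600]
  1200 → container 8  [load 3100/3600]
  3100 → container 9 (new)  [load 3100/3600]
  2500 → container 10 (new)  [load 2500/3600]
10 containers opened.

10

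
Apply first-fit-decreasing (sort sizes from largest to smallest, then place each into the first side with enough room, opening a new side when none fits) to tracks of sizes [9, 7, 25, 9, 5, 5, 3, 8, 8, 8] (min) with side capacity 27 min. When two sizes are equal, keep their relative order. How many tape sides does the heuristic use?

Sorted descending: 25, 9, 9, 8, 8, 8, 7, 5, 5, 3.
  25 → side 1 (new)  [load 25/27]
  9 → side 2 (new)  [load 9/27]
  9 → side 2  [load 18/27]
  8 → side 2  [load 26/27]
  8 → side 3 (new)  [load 8/27]
  8 → side 3  [load 16/27]
  7 → side 3  [load 23/27]
  5 → side 4 (new)  [load 5/27]
  5 → side 4  [load 10/27]
  3 → side 3  [load 26/27]
4 tape sides opened.

4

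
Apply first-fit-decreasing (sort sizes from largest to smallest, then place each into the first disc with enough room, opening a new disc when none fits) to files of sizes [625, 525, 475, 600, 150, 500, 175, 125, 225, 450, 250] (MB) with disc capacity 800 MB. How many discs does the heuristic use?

Sorted descending: 625, 600, 525, 500, 475, 450, 250, 225, 175, 150, 125.
  625 → disc 1 (new)  [load 625/800]
  600 → disc 2 (new)  [load 600/800]
  525 → disc 3 (new)  [load 525/800]
  500 → disc 4 (new)  [load 500/800]
  475 → disc 5 (new)  [load 475/800]
  450 → disc 6 (new)  [load 450/800]
  250 → disc 3  [load 775/800]
  225 → disc 4  [load 725/800]
  175 → disc 1  [load 800/800]
  150 → disc 2  [load 750/800]
  125 → disc 5  [load 600/800]
6 discs opened.

6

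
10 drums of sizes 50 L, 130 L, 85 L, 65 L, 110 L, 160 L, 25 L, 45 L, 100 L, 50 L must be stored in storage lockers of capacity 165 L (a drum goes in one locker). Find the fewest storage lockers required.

Total = 160 + 130 + 110 + 100 + 85 + 65 + 50 + 50 + 45 + 25 = 820 L.
Lower bound: ⌈820/165⌉ = 5 storage lockers.
A packing using 6 storage lockers:
  locker 1: 160 = 160
  locker 2: 130 + 25 = 155
  locker 3: 110 + 50 = 160
  locker 4: 100 + 65 = 165
  locker 5: 85 + 50 = 135
  locker 6: 45 = 45
No arrangement into 5 storage lockers stays within capacity, so 6 is optimal.

6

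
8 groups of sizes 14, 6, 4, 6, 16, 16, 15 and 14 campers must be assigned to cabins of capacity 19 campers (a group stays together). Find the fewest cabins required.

Total = 16 + 16 + 15 + 14 + 14 + 6 + 6 + 4 = 91 campers.
Lower bound: ⌈91/19⌉ = 5 cabins.
A packing using 6 cabins:
  cabin 1: 16 = 16
  cabin 2: 16 = 16
  cabin 3: 15 + 4 = 19
  cabin 4: 14 = 14
  cabin 5: 14 = 14
  cabin 6: 6 + 6 = 12
No arrangement into 5 cabins stays within capacity, so 6 is optimal.

6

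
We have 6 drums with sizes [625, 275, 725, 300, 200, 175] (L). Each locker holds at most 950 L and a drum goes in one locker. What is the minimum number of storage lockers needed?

3

Total = 725 + 625 + 300 + 275 + 200 + 175 = 2300 L.
Lower bound: ⌈2300/950⌉ = 3 storage lockers.
A packing using 3 storage lockers:
  locker 1: 725 + 200 = 925
  locker 2: 625 + 300 = 925
  locker 3: 275 + 175 = 450
This matches the lower bound, so 3 is optimal.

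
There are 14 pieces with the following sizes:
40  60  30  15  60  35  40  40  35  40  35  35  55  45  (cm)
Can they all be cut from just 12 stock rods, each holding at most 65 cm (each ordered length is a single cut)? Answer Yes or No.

A valid assignment using 12 stock rods:
  stock rod 1: 60 = 60
  stock rod 2: 60 = 60
  stock rod 3: 55 = 55
  stock rod 4: 45 + 15 = 60
  stock rod 5: 40 = 40
  stock rod 6: 40 = 40
  stock rod 7: 40 = 40
  stock rod 8: 40 = 40
  stock rod 9: 35 + 30 = 65
  stock rod 10: 35 = 35
  stock rod 11: 35 = 35
  stock rod 12: 35 = 35
Every load is within 65 cm, so 12 stock rods suffice.

Yes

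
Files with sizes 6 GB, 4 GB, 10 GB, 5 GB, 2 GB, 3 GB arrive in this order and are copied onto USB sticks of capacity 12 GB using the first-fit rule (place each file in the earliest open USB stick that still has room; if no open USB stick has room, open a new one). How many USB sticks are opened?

  6 → USB stick 1 (new)  [load 6/12]
  4 → USB stick 1  [load 10/12]
  10 → USB stick 2 (new)  [load 10/12]
  5 → USB stick 3 (new)  [load 5/12]
  2 → USB stick 1  [load 12/12]
  3 → USB stick 3  [load 8/12]
3 USB sticks opened.

3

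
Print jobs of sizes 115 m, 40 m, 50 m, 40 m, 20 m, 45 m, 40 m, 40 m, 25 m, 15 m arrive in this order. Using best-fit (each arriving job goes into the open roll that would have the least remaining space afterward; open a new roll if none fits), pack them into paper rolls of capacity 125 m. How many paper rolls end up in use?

  115 → roll 1 (new)  [load 115/125]
  40 → roll 2 (new)  [load 40/125]
  50 → roll 2  [load 90/125]
  40 → roll 3 (new)  [load 40/125]
  20 → roll 2  [load 110/125]
  45 → roll 3  [load 85/125]
  40 → roll 3  [load 125/125]
  40 → roll 4 (new)  [load 40/125]
  25 → roll 4  [load 65/125]
  15 → roll 2  [load 125/125]
4 paper rolls opened.

4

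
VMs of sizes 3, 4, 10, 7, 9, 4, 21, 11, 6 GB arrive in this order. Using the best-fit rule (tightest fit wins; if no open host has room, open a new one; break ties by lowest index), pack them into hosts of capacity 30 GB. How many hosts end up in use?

3

  3 → host 1 (new)  [load 3/30]
  4 → host 1  [load 7/30]
  10 → host 1  [load 17/30]
  7 → host 1  [load 24/30]
  9 → host 2 (new)  [load 9/30]
  4 → host 1  [load 28/30]
  21 → host 2  [load 30/30]
  11 → host 3 (new)  [load 11/30]
  6 → host 3  [load 17/30]
3 hosts opened.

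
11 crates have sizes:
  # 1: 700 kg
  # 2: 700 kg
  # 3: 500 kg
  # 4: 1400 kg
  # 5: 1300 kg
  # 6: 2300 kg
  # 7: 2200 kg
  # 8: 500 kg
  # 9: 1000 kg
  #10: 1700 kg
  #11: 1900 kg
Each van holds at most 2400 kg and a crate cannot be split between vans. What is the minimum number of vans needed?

Total = 2300 + 2200 + 1900 + 1700 + 1400 + 1300 + 1000 + 700 + 700 + 500 + 500 = 14200 kg.
Lower bound: ⌈14200/2400⌉ = 6 vans.
A packing using 7 vans:
  van 1: 2300 = 2300
  van 2: 2200 = 2200
  van 3: 1900 + 500 = 2400
  van 4: 1700 + 700 = 2400
  van 5: 1400 + 1000 = 2400
  van 6: 1300 + 700 = 2000
  van 7: 500 = 500
No arrangement into 6 vans stays within capacity, so 7 is optimal.

7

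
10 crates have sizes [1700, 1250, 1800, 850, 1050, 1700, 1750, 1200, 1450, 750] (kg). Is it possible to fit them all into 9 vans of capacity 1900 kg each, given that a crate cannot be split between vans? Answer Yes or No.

A valid assignment using 9 vans:
  van 1: 1800 = 1800
  van 2: 1750 = 1750
  van 3: 1700 = 1700
  van 4: 1700 = 1700
  van 5: 1450 = 1450
  van 6: 1250 = 1250
  van 7: 1200 = 1200
  van 8: 1050 + 850 = 1900
  van 9: 750 = 750
Every load is within 1900 kg, so 9 vans suffice.

Yes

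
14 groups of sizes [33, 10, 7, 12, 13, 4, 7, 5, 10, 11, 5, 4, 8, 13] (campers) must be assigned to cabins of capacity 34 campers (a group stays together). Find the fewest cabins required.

Total = 33 + 13 + 13 + 12 + 11 + 10 + 10 + 8 + 7 + 7 + 5 + 5 + 4 + 4 = 142 campers.
Lower bound: ⌈142/34⌉ = 5 cabins.
A packing using 5 cabins:
  cabin 1: 33 = 33
  cabin 2: 13 + 13 + 8 = 34
  cabin 3: 12 + 11 + 10 = 33
  cabin 4: 10 + 7 + 7 + 5 + 5 = 34
  cabin 5: 4 + 4 = 8
This matches the lower bound, so 5 is optimal.

5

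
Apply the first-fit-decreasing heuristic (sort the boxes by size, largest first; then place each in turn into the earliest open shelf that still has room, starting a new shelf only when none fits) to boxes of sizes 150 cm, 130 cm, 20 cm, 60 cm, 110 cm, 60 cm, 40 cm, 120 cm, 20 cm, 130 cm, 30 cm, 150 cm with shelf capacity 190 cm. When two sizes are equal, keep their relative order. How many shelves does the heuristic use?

Sorted descending: 150, 150, 130, 130, 120, 110, 60, 60, 40, 30, 20, 20.
  150 → shelf 1 (new)  [load 150/190]
  150 → shelf 2 (new)  [load 150/190]
  130 → shelf 3 (new)  [load 130/190]
  130 → shelf 4 (new)  [load 130/190]
  120 → shelf 5 (new)  [load 120/190]
  110 → shelf 6 (new)  [load 110/190]
  60 → shelf 3  [load 190/190]
  60 → shelf 4  [load 190/190]
  40 → shelf 1  [load 190/190]
  30 → shelf 2  [load 180/190]
  20 → shelf 5  [load 140/190]
  20 → shelf 5  [load 160/190]
6 shelves opened.

6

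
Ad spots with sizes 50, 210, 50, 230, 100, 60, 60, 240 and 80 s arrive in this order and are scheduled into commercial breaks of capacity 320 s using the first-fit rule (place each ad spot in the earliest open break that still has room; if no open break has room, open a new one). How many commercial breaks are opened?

  50 → break 1 (new)  [load 50/320]
  210 → break 1  [load 260/320]
  50 → break 1  [load 310/320]
  230 → break 2 (new)  [load 230/320]
  100 → break 3 (new)  [load 100/320]
  60 → break 2  [load 290/320]
  60 → break 3  [load 160/320]
  240 → break 4 (new)  [load 240/320]
  80 → break 3  [load 240/320]
4 commercial breaks opened.

4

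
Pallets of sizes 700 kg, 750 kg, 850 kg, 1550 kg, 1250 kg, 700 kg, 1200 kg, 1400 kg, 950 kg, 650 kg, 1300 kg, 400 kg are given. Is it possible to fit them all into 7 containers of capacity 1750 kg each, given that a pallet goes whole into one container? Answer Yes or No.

No

Total = 11700 kg; ⌈11700/1750⌉ = 7.
The bound of 7 does not rule out 7, but exhaustive search shows no assignment into 7 containers of capacity 1750 kg exists — the minimum is 8.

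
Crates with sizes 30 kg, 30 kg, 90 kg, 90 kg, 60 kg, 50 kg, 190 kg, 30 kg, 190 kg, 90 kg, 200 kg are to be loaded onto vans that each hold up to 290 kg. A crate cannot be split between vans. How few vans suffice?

4

Total = 200 + 190 + 190 + 90 + 90 + 90 + 60 + 50 + 30 + 30 + 30 = 1050 kg.
Lower bound: ⌈1050/290⌉ = 4 vans.
A packing using 4 vans:
  van 1: 200 + 90 = 290
  van 2: 190 + 90 = 280
  van 3: 190 + 90 = 280
  van 4: 60 + 50 + 30 + 30 + 30 = 200
This matches the lower bound, so 4 is optimal.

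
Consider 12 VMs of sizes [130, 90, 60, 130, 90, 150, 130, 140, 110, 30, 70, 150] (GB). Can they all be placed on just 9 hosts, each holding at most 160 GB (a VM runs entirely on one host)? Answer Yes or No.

Yes

A valid assignment using 9 hosts:
  host 1: 150 = 150
  host 2: 150 = 150
  host 3: 140 = 140
  host 4: 130 + 30 = 160
  host 5: 130 = 130
  host 6: 130 = 130
  host 7: 110 = 110
  host 8: 90 + 70 = 160
  host 9: 90 + 60 = 150
Every load is within 160 GB, so 9 hosts suffice.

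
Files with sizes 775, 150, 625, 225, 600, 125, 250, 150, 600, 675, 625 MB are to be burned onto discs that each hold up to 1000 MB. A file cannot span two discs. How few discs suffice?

Total = 775 + 675 + 625 + 625 + 600 + 600 + 250 + 225 + 150 + 150 + 125 = 4800 MB.
Lower bound: ⌈4800/1000⌉ = 5 discs.
Also, 6 files each exceed 500 MB, and no two of those can share a disc, so at least 6 discs are needed.
A packing using 6 discs:
  disc 1: 775 + 225 = 1000
  disc 2: 675 + 250 = 925
  disc 3: 625 + 150 + 150 = 925
  disc 4: 625 + 125 = 750
  disc 5: 600 = 600
  disc 6: 600 = 600
This matches the lower bound, so 6 is optimal.

6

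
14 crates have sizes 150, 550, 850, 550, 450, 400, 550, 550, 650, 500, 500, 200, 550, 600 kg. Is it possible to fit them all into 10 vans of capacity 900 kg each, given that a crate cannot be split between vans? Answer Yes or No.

No

Total = 7050 kg; ⌈7050/900⌉ = 8.
10 crates each exceed half the capacity and cannot share a van, forcing at least 10 vans.
The bound of 10 does not rule out 10, but exhaustive search shows no assignment into 10 vans of capacity 900 kg exists — the minimum is 11.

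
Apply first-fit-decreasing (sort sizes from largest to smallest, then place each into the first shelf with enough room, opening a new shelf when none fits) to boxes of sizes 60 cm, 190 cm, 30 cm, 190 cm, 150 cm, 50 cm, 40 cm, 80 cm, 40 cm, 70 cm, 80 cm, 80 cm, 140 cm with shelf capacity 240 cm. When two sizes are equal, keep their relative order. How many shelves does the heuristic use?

Sorted descending: 190, 190, 150, 140, 80, 80, 80, 70, 60, 50, 40, 40, 30.
  190 → shelf 1 (new)  [load 190/240]
  190 → shelf 2 (new)  [load 190/240]
  150 → shelf 3 (new)  [load 150/240]
  140 → shelf 4 (new)  [load 140/240]
  80 → shelf 3  [load 230/240]
  80 → shelf 4  [load 220/240]
  80 → shelf 5 (new)  [load 80/240]
  70 → shelf 5  [load 150/240]
  60 → shelf 5  [load 210/240]
  50 → shelf 1  [load 240/240]
  40 → shelf 2  [load 230/240]
  40 → shelf 6 (new)  [load 40/240]
  30 → shelf 5  [load 240/240]
6 shelves opened.

6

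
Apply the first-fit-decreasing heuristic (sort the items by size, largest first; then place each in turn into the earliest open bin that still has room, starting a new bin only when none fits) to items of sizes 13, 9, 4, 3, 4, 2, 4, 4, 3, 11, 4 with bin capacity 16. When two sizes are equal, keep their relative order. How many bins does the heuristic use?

Sorted descending: 13, 11, 9, 4, 4, 4, 4, 4, 3, 3, 2.
  13 → bin 1 (new)  [load 13/16]
  11 → bin 2 (new)  [load 11/16]
  9 → bin 3 (new)  [load 9/16]
  4 → bin 2  [load 15/16]
  4 → bin 3  [load 13/16]
  4 → bin 4 (new)  [load 4/16]
  4 → bin 4  [load 8/16]
  4 → bin 4  [load 12/16]
  3 → bin 1  [load 16/16]
  3 → bin 3  [load 16/16]
  2 → bin 4  [load 14/16]
4 bins opened.

4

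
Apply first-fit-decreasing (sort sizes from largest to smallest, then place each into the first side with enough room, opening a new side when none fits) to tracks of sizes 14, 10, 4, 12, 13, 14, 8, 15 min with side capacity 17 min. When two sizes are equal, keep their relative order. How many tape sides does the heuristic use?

Sorted descending: 15, 14, 14, 13, 12, 10, 8, 4.
  15 → side 1 (new)  [load 15/17]
  14 → side 2 (new)  [load 14/17]
  14 → side 3 (new)  [load 14/17]
  13 → side 4 (new)  [load 13/17]
  12 → side 5 (new)  [load 12/17]
  10 → side 6 (new)  [load 10/17]
  8 → side 7 (new)  [load 8/17]
  4 → side 4  [load 17/17]
7 tape sides opened.

7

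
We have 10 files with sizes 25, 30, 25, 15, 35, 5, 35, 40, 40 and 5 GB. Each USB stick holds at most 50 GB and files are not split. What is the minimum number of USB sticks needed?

6

Total = 40 + 40 + 35 + 35 + 30 + 25 + 25 + 15 + 5 + 5 = 255 GB.
Lower bound: ⌈255/50⌉ = 6 USB sticks.
A packing using 6 USB sticks:
  USB stick 1: 40 + 5 + 5 = 50
  USB stick 2: 40 = 40
  USB stick 3: 35 + 15 = 50
  USB stick 4: 35 = 35
  USB stick 5: 30 = 30
  USB stick 6: 25 + 25 = 50
This matches the lower bound, so 6 is optimal.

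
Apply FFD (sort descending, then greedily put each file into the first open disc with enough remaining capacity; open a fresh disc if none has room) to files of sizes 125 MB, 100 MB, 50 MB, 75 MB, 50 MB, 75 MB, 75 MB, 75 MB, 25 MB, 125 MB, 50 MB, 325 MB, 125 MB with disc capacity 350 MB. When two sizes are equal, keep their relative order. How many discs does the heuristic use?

4

Sorted descending: 325, 125, 125, 125, 100, 75, 75, 75, 75, 50, 50, 50, 25.
  325 → disc 1 (new)  [load 325/350]
  125 → disc 2 (new)  [load 125/350]
  125 → disc 2  [load 250/350]
  125 → disc 3 (new)  [load 125/350]
  100 → disc 2  [load 350/350]
  75 → disc 3  [load 200/350]
  75 → disc 3  [load 275/350]
  75 → disc 3  [load 350/350]
  75 → disc 4 (new)  [load 75/350]
  50 → disc 4  [load 125/350]
  50 → disc 4  [load 175/350]
  50 → disc 4  [load 225/350]
  25 → disc 1  [load 350/350]
4 discs opened.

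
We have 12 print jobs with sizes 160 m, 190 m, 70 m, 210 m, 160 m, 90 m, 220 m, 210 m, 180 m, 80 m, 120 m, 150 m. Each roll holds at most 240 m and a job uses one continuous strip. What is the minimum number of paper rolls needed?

9

Total = 220 + 210 + 210 + 190 + 180 + 160 + 160 + 150 + 120 + 90 + 80 + 70 = 1840 m.
Lower bound: ⌈1840/240⌉ = 8 paper rolls.
A packing using 9 paper rolls:
  roll 1: 220 = 220
  roll 2: 210 = 210
  roll 3: 210 = 210
  roll 4: 190 = 190
  roll 5: 180 = 180
  roll 6: 160 + 80 = 240
  roll 7: 160 + 70 = 230
  roll 8: 150 + 90 = 240
  roll 9: 120 = 120
No arrangement into 8 paper rolls stays within capacity, so 9 is optimal.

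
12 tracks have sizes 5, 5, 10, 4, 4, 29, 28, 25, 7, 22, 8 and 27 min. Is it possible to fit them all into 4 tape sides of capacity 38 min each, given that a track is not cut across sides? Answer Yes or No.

Total = 174 min; ⌈174/38⌉ = 5.
At least 5 tape sides are required, but only 4 are allowed.

No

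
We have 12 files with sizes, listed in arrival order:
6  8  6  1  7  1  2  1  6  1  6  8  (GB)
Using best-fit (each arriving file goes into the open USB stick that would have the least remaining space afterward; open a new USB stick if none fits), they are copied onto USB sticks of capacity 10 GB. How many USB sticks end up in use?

  6 → USB stick 1 (new)  [load 6/10]
  8 → USB stick 2 (new)  [load 8/10]
  6 → USB stick 3 (new)  [load 6/10]
  1 → USB stick 2  [load 9/10]
  7 → USB stick 4 (new)  [load 7/10]
  1 → USB stick 2  [load 10/10]
  2 → USB stick 4  [load 9/10]
  1 → USB stick 4  [load 10/10]
  6 → USB stick 5 (new)  [load 6/10]
  1 → USB stick 1  [load 7/10]
  6 → USB stick 6 (new)  [load 6/10]
  8 → USB stick 7 (new)  [load 8/10]
7 USB sticks opened.

7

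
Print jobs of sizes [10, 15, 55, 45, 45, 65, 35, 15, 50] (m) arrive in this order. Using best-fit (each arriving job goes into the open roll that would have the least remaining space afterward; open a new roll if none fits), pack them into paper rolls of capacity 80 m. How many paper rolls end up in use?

  10 → roll 1 (new)  [load 10/80]
  15 → roll 1  [load 25/80]
  55 → roll 1  [load 80/80]
  45 → roll 2 (new)  [load 45/80]
  45 → roll 3 (new)  [load 45/80]
  65 → roll 4 (new)  [load 65/80]
  35 → roll 2  [load 80/80]
  15 → roll 4  [load 80/80]
  50 → roll 5 (new)  [load 50/80]
5 paper rolls opened.

5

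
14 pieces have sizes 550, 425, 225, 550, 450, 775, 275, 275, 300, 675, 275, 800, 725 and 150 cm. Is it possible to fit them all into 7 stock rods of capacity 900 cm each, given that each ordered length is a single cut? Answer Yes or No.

No

Total = 6450 cm; ⌈6450/900⌉ = 8.
At least 8 stock rods are required, but only 7 are allowed.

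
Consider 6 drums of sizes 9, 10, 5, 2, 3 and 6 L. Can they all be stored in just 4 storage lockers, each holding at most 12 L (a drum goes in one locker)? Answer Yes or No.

Yes

A valid assignment using 3 storage lockers:
  locker 1: 10 + 2 = 12
  locker 2: 9 + 3 = 12
  locker 3: 6 + 5 = 11
That uses only 3 ≤ 4, so 4 storage lockers are enough.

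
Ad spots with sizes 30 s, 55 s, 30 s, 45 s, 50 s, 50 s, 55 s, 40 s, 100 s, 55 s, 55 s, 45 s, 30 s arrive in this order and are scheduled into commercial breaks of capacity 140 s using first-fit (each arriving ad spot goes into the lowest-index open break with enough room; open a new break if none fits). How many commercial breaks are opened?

  30 → break 1 (new)  [load 30/140]
  55 → break 1  [load 85/140]
  30 → break 1  [load 115/140]
  45 → break 2 (new)  [load 45/140]
  50 → break 2  [load 95/140]
  50 → break 3 (new)  [load 50/140]
  55 → break 3  [load 105/140]
  40 → break 2  [load 135/140]
  100 → break 4 (new)  [load 100/140]
  55 → break 5 (new)  [load 55/140]
  55 → break 5  [load 110/140]
  45 → break 6 (new)  [load 45/140]
  30 → break 3  [load 135/140]
6 commercial breaks opened.

6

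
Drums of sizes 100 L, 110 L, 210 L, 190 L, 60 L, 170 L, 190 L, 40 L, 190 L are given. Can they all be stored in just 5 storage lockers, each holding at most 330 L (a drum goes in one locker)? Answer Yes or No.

A valid assignment using 5 storage lockers:
  locker 1: 210 + 110 = 320
  locker 2: 190 + 100 + 40 = 330
  locker 3: 190 + 60 = 250
  locker 4: 190 = 190
  locker 5: 170 = 170
Every load is within 330 L, so 5 storage lockers suffice.

Yes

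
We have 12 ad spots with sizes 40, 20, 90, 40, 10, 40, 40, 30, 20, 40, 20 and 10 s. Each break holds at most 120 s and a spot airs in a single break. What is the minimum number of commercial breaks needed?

4

Total = 90 + 40 + 40 + 40 + 40 + 40 + 30 + 20 + 20 + 20 + 10 + 10 = 400 s.
Lower bound: ⌈400/120⌉ = 4 commercial breaks.
A packing using 4 commercial breaks:
  break 1: 90 + 30 = 120
  break 2: 40 + 40 + 40 = 120
  break 3: 40 + 40 + 20 + 20 = 120
  break 4: 20 + 10 + 10 = 40
This matches the lower bound, so 4 is optimal.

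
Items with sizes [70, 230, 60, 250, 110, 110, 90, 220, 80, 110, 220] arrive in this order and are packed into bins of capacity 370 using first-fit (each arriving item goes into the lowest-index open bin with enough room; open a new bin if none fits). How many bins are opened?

5

  70 → bin 1 (new)  [load 70/370]
  230 → bin 1  [load 300/370]
  60 → bin 1  [load 360/370]
  250 → bin 2 (new)  [load 250/370]
  110 → bin 2  [load 360/370]
  110 → bin 3 (new)  [load 110/370]
  90 → bin 3  [load 200/370]
  220 → bin 4 (new)  [load 220/370]
  80 → bin 3  [load 280/370]
  110 → bin 4  [load 330/370]
  220 → bin 5 (new)  [load 220/370]
5 bins opened.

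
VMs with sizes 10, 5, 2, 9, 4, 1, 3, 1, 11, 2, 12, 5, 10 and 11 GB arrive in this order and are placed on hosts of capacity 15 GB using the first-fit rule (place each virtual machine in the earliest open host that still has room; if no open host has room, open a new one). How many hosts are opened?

  10 → host 1 (new)  [load 10/15]
  5 → host 1  [load 15/15]
  2 → host 2 (new)  [load 2/15]
  9 → host 2  [load 11/15]
  4 → host 2  [load 15/15]
  1 → host 3 (new)  [load 1/15]
  3 → host 3  [load 4/15]
  1 → host 3  [load 5/15]
  11 → host 4 (new)  [load 11/15]
  2 → host 3  [load 7/15]
  12 → host 5 (new)  [load 12/15]
  5 → host 3  [load 12/15]
  10 → host 6 (new)  [load 10/15]
  11 → host 7 (new)  [load 11/15]
7 hosts opened.

7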